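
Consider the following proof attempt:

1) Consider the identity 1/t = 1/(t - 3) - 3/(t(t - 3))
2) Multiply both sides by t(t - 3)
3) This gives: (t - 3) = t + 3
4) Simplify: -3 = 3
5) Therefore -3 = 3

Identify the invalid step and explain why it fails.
Step 3: This gives: (t - 3) = t + 3

Step 3 makes a sign error when clearing denominators. Multiplying -3/(t(t - 3)) by t(t - 3) gives -3, not +3. The correct result is (t - 3) = t - 3, which is trivially true, not (t - 3) = t + 3. (Step 1 is a valid identity: 1/(t - 3) - 3/(t(t - 3)) = (t - 3)/(t(t - 3)) = 1/t.)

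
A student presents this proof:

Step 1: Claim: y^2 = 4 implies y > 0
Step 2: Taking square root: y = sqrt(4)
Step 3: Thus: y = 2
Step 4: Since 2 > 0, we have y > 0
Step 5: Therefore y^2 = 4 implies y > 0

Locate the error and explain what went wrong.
Step 2: Taking square root: y = sqrt(4)

Step 2 takes the square root and assumes the positive root only. The equation y^2 = 4 actually has two solutions: y = 2 and y = -2. The proof silently assumes y > 0 without justification, then uses this assumption to conclude y > 0, which is circular. The counterexample y = -2 shows the claim is false.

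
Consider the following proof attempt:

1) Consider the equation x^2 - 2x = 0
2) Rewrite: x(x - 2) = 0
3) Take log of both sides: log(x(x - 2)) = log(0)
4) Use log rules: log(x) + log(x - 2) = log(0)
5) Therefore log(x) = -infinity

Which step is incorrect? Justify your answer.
Step 3: Take log of both sides: log(x(x - 2)) = log(0)

Step 3 takes the logarithm of both sides, resulting in log(0) on the right side. The logarithm is only defined for positive numbers; log(0) is undefined (approaches negative infinity). This operation is invalid.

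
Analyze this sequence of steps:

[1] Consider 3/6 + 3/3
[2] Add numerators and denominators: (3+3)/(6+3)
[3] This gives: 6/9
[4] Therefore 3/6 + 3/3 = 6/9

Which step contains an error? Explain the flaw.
Step 2: Add numerators and denominators: (3+3)/(6+3)

Step 2 incorrectly adds fractions by separately adding numerators and denominators. This is wrong. The correct method requires a common denominator: 3/6 + 3/3 = (3×3 + 3×6)/(6×3) = 27/18 = 3/2. The method used gives 6/9, which is different.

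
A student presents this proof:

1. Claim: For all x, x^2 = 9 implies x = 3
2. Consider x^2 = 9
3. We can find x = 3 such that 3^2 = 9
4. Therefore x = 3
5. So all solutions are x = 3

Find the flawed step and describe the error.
Step 4: Therefore x = 3

Step 4 incorrectly concludes that x = 3 is the only solution. The proof shows that x = 3 is A solution (existence), but does not show it is the ONLY solution (uniqueness). In fact, x = -3 is also a solution since (-3)^2 = 9. Finding one solution doesn't prove there are no others.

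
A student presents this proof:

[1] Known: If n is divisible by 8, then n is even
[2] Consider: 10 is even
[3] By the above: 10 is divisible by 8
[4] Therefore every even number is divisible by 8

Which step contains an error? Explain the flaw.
Step 3: By the above: 10 is divisible by 8

Step 3 commits the fallacy of affirming the consequent. The known fact 'divisible by 8 → even' does NOT imply 'even → divisible by 8'. That would be the converse, which is false. For example, 10 is even but 10 ÷ 8 = 1.25, which is not an integer.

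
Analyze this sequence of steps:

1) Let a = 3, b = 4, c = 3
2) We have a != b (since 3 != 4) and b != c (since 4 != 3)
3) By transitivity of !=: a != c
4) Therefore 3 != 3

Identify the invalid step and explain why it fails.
Step 3: By transitivity of !=: a != c

Step 3 incorrectly applies transitivity to the '!=' relation. Transitivity states: if a R b and b R c, then a R c. However, '!=' is not transitive. Counterexample: 3 != 4 and 4 != 3, but 3 = 3 (both equal 3). Transitivity holds for relations like <, <=, =, but not for !=.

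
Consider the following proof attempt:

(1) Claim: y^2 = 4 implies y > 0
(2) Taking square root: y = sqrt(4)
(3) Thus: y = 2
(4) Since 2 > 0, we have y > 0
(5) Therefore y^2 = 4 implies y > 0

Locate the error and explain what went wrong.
Step 2: Taking square root: y = sqrt(4)

Step 2 takes the square root and assumes the positive root only. The equation y^2 = 4 actually has two solutions: y = 2 and y = -2. The proof silently assumes y > 0 without justification, then uses this assumption to conclude y > 0, which is circular. The counterexample y = -2 shows the claim is false.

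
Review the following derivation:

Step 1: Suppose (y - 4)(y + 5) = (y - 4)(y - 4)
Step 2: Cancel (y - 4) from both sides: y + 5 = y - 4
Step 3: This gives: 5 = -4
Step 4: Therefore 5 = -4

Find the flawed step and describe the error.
Step 2: Cancel (y - 4) from both sides: y + 5 = y - 4

Step 2 cancels (y - 4) from both sides. This is only valid if (y - 4) ≠ 0, i.e., y ≠ 4. When y = 4, both sides equal zero regardless of the other factors. The correct approach requires considering y = 4 as a separate case.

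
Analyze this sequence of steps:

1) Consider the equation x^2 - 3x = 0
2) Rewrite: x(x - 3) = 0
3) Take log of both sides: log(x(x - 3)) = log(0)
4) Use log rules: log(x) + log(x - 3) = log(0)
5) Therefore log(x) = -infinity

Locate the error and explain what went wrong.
Step 3: Take log of both sides: log(x(x - 3)) = log(0)

Step 3 takes the logarithm of both sides, resulting in log(0) on the right side. The logarithm is only defined for positive numbers; log(0) is undefined (approaches negative infinity). This operation is invalid.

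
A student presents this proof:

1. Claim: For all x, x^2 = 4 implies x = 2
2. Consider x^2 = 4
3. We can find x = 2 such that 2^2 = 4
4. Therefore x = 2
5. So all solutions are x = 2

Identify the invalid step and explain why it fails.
Step 4: Therefore x = 2

Step 4 incorrectly concludes that x = 2 is the only solution. The proof shows that x = 2 is A solution (existence), but does not show it is the ONLY solution (uniqueness). In fact, x = -2 is also a solution since (-2)^2 = 4. Finding one solution doesn't prove there are no others.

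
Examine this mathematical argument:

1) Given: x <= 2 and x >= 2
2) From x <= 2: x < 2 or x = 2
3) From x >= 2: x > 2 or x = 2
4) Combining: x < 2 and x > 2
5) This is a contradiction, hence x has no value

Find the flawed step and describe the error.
Step 4: Combining: x < 2 and x > 2

Step 4 incorrectly combines the conditions. From x <= 2 and x >= 2, the intersection is x = 2. The error treats the 'or' cases as 'and' requirements. The correct conclusion is that x = 2 is the unique solution, not that no solution exists.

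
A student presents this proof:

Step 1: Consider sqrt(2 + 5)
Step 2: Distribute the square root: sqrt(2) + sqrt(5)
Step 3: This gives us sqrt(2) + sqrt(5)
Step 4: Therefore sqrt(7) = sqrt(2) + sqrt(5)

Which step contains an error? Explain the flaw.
Step 2: Distribute the square root: sqrt(2) + sqrt(5)

Step 2 incorrectly 'distributes' the square root over addition. The square root function does not distribute: sqrt(a + b) ≠ sqrt(a) + sqrt(b). In fact, sqrt(2 + 5) = sqrt(7) ≈ 2.6458, while sqrt(2) + sqrt(5) ≈ 3.6503.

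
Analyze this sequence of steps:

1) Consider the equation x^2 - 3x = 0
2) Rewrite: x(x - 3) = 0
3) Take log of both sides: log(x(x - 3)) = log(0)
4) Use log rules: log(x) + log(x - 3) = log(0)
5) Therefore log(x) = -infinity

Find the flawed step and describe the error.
Step 3: Take log of both sides: log(x(x - 3)) = log(0)

Step 3 takes the logarithm of both sides, resulting in log(0) on the right side. The logarithm is only defined for positive numbers; log(0) is undefined (approaches negative infinity). This operation is invalid.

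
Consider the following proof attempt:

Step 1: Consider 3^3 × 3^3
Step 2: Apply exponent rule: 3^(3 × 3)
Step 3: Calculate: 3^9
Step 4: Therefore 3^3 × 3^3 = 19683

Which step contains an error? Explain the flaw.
Step 2: Apply exponent rule: 3^(3 × 3)

Step 2 incorrectly states that a^b × a^c = a^(b×c). The correct rule is a^b × a^c = a^(b+c). The actual value is 3^3 × 3^3 = 3^6 = 729, not 3^9 = 19683.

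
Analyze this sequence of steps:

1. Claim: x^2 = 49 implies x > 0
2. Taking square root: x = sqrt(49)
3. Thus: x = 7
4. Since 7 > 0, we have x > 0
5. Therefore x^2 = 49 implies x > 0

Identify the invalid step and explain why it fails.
Step 2: Taking square root: x = sqrt(49)

Step 2 takes the square root and assumes the positive root only. The equation x^2 = 49 actually has two solutions: x = 7 and x = -7. The proof silently assumes x > 0 without justification, then uses this assumption to conclude x > 0, which is circular. The counterexample x = -7 shows the claim is false.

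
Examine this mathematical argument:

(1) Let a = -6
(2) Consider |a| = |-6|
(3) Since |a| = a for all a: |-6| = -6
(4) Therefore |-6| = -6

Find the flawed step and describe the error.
Step 3: Since |a| = a for all a: |-6| = -6

Step 3 incorrectly states that |a| = a for all a. The correct definition is |a| = a when a >= 0, and |a| = -a when a < 0. Since -6 < 0, we have |-6| = -(-6) = 6, not -6.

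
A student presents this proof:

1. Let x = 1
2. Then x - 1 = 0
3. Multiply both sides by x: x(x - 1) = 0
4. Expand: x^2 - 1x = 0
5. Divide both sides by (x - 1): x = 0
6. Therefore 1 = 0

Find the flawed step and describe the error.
Step 5: Divide both sides by (x - 1): x = 0

Step 5 divides both sides by (x - 1). However, since x = 1, we have (x - 1) = 0. Division by zero is undefined, making this step invalid.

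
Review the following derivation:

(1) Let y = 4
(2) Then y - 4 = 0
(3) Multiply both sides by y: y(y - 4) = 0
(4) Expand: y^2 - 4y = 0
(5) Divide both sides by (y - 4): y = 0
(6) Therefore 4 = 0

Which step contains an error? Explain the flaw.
Step 5: Divide both sides by (y - 4): y = 0

Step 5 divides both sides by (y - 4). However, since y = 4, we have (y - 4) = 0. Division by zero is undefined, making this step invalid.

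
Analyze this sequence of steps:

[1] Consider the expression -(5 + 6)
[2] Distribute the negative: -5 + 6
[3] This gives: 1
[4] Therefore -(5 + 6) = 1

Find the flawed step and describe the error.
Step 2: Distribute the negative: -5 + 6

Step 2 incorrectly distributes the negative sign. The correct distribution is -(5 + 6) = -5 - 6 = -11. The negative must be applied to both terms, not just the first. The error treats -(5 + 6) as -5 + 6, which equals 1 instead of -11.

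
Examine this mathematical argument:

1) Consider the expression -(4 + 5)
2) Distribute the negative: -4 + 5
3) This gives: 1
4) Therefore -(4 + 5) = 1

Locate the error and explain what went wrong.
Step 2: Distribute the negative: -4 + 5

Step 2 incorrectly distributes the negative sign. The correct distribution is -(4 + 5) = -4 - 5 = -9. The negative must be applied to both terms, not just the first. The error treats -(4 + 5) as -4 + 5, which equals 1 instead of -9.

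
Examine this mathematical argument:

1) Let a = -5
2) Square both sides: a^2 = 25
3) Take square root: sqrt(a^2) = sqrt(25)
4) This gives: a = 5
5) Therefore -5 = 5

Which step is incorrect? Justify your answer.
Step 4: This gives: a = 5

Step 4 incorrectly states that sqrt(a^2) = a. The correct identity is sqrt(a^2) = |a|. Since a = -5 < 0, we have sqrt(a^2) = |-5| = 5, not a = -5.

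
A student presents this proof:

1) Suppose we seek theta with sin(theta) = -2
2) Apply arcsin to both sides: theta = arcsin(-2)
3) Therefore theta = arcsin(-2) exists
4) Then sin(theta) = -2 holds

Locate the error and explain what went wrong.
Step 2: Apply arcsin to both sides: theta = arcsin(-2)

Step 2 applies arcsin to -2. However, arcsin(x) is only defined for x in [-1, 1] because sin(theta) can only produce values in that range. Since |-2| > 1, arcsin(-2) is undefined. There is no angle whose sine equals -2.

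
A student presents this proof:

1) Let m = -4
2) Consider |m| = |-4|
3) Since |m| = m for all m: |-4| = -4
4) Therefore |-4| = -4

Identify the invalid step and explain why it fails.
Step 3: Since |m| = m for all m: |-4| = -4

Step 3 incorrectly states that |m| = m for all m. The correct definition is |m| = m when m >= 0, and |m| = -m when m < 0. Since -4 < 0, we have |-4| = -(-4) = 4, not -4.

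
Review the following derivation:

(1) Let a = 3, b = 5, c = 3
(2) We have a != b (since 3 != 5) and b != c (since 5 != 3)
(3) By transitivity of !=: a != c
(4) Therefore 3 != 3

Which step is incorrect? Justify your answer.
Step 3: By transitivity of !=: a != c

Step 3 incorrectly applies transitivity to the '!=' relation. Transitivity states: if a R b and b R c, then a R c. However, '!=' is not transitive. Counterexample: 3 != 5 and 5 != 3, but 3 = 3 (both equal 3). Transitivity holds for relations like <, <=, =, but not for !=.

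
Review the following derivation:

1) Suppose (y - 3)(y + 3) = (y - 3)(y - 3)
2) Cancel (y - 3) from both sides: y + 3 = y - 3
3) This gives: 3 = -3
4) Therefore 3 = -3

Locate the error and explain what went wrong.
Step 2: Cancel (y - 3) from both sides: y + 3 = y - 3

Step 2 cancels (y - 3) from both sides. This is only valid if (y - 3) ≠ 0, i.e., y ≠ 3. When y = 3, both sides equal zero regardless of the other factors. The correct approach requires considering y = 3 as a separate case.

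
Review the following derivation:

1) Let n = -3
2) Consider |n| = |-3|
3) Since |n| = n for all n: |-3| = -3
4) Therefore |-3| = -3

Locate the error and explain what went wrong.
Step 3: Since |n| = n for all n: |-3| = -3

Step 3 incorrectly states that |n| = n for all n. The correct definition is |n| = n when n >= 0, and |n| = -n when n < 0. Since -3 < 0, we have |-3| = -(-3) = 3, not -3.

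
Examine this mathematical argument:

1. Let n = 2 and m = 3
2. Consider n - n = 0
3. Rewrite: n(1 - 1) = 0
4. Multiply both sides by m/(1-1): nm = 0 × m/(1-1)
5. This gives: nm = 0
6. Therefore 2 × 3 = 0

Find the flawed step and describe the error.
Step 4: Multiply both sides by m/(1-1): nm = 0 × m/(1-1)

Step 4 multiplies both sides by m/(1-1). However, 1-1 = 0, so this is multiplication by m/0, which is undefined. We cannot multiply by an undefined expression.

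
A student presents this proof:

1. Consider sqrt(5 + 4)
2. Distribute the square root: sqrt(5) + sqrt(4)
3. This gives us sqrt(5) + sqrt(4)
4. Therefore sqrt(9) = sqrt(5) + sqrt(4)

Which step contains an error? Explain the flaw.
Step 2: Distribute the square root: sqrt(5) + sqrt(4)

Step 2 incorrectly 'distributes' the square root over addition. The square root function does not distribute: sqrt(a + b) ≠ sqrt(a) + sqrt(b). In fact, sqrt(5 + 4) = sqrt(9) ≈ 3.0000, while sqrt(5) + sqrt(4) ≈ 4.2361.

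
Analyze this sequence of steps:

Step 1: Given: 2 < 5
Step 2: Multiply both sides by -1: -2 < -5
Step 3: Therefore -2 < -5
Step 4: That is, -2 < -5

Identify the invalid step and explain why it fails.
Step 2: Multiply both sides by -1: -2 < -5

Step 2 multiplies both sides by -1 but fails to reverse the inequality sign. When multiplying (or dividing) an inequality by a negative number, the direction must be reversed. Since 2 < 5, we should get -2 > -5, i.e., -2 > -5.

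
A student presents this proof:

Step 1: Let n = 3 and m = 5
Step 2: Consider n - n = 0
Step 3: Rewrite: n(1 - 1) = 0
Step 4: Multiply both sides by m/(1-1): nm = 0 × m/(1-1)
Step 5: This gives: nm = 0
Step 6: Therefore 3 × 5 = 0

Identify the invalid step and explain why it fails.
Step 4: Multiply both sides by m/(1-1): nm = 0 × m/(1-1)

Step 4 multiplies both sides by m/(1-1). However, 1-1 = 0, so this is multiplication by m/0, which is undefined. We cannot multiply by an undefined expression.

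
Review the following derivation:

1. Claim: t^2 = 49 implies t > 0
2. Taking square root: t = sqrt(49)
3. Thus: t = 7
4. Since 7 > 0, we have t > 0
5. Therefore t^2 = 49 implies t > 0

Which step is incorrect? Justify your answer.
Step 2: Taking square root: t = sqrt(49)

Step 2 takes the square root and assumes the positive root only. The equation t^2 = 49 actually has two solutions: t = 7 and t = -7. The proof silently assumes t > 0 without justification, then uses this assumption to conclude t > 0, which is circular. The counterexample t = -7 shows the claim is false.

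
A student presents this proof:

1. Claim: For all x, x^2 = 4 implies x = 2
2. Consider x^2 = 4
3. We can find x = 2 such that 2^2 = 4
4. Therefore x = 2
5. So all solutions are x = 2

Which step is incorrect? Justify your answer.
Step 4: Therefore x = 2

Step 4 incorrectly concludes that x = 2 is the only solution. The proof shows that x = 2 is A solution (existence), but does not show it is the ONLY solution (uniqueness). In fact, x = -2 is also a solution since (-2)^2 = 4. Finding one solution doesn't prove there are no others.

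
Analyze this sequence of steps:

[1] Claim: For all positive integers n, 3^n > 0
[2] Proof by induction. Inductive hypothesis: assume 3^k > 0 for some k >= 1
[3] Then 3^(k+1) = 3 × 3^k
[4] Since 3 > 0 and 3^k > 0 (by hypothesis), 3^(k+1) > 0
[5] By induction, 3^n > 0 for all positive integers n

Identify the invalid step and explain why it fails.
Step 5: By induction, 3^n > 0 for all positive integers n

Step 5 concludes the proof by induction, but no base case was ever established. A valid induction proof requires: (1) a base case proving 3^1 > 0, and (2) an inductive step showing IF 3^k > 0 THEN 3^(k+1) > 0. Steps 2-4 correctly establish the inductive step, but without the base case the conclusion in step 5 does not follow.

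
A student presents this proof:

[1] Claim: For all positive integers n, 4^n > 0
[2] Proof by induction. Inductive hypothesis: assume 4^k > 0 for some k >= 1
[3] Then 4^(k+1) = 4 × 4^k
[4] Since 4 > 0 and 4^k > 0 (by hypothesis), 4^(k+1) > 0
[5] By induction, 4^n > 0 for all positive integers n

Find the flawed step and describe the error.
Step 5: By induction, 4^n > 0 for all positive integers n

Step 5 concludes the proof by induction, but no base case was ever established. A valid induction proof requires: (1) a base case proving 4^1 > 0, and (2) an inductive step showing IF 4^k > 0 THEN 4^(k+1) > 0. Steps 2-4 correctly establish the inductive step, but without the base case the conclusion in step 5 does not follow.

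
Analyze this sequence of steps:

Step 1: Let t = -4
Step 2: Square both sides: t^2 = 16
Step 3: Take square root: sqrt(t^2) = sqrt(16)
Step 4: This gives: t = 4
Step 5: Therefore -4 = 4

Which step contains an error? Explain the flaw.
Step 4: This gives: t = 4

Step 4 incorrectly states that sqrt(t^2) = t. The correct identity is sqrt(t^2) = |t|. Since t = -4 < 0, we have sqrt(t^2) = |-4| = 4, not t = -4.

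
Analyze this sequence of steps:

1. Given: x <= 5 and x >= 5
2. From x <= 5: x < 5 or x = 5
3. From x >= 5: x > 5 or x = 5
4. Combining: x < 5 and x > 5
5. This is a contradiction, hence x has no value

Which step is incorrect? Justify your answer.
Step 4: Combining: x < 5 and x > 5

Step 4 incorrectly combines the conditions. From x <= 5 and x >= 5, the intersection is x = 5. The error treats the 'or' cases as 'and' requirements. The correct conclusion is that x = 5 is the unique solution, not that no solution exists.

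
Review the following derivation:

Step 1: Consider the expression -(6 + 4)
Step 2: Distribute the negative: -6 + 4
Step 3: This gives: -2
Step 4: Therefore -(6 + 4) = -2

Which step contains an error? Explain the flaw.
Step 2: Distribute the negative: -6 + 4

Step 2 incorrectly distributes the negative sign. The correct distribution is -(6 + 4) = -6 - 4 = -10. The negative must be applied to both terms, not just the first. The error treats -(6 + 4) as -6 + 4, which equals -2 instead of -10.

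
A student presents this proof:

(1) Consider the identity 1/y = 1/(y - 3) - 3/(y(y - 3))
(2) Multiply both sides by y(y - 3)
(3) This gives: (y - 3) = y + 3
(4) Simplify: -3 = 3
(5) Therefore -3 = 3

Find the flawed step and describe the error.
Step 3: This gives: (y - 3) = y + 3

Step 3 makes a sign error when clearing denominators. Multiplying -3/(y(y - 3)) by y(y - 3) gives -3, not +3. The correct result is (y - 3) = y - 3, which is trivially true, not (y - 3) = y + 3. (Step 1 is a valid identity: 1/(y - 3) - 3/(y(y - 3)) = (y - 3)/(y(y - 3)) = 1/y.)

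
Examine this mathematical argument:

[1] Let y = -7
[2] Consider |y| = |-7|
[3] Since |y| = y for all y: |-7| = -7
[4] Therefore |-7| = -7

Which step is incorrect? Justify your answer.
Step 3: Since |y| = y for all y: |-7| = -7

Step 3 incorrectly states that |y| = y for all y. The correct definition is |y| = y when y >= 0, and |y| = -y when y < 0. Since -7 < 0, we have |-7| = -(-7) = 7, not -7.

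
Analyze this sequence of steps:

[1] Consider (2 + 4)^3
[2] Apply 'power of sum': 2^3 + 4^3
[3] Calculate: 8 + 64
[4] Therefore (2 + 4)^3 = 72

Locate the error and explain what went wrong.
Step 2: Apply 'power of sum': 2^3 + 4^3

Step 2 incorrectly applies a non-existent rule '(a+b)^n = a^n + b^n'. This is false in general. The correct expansion uses the binomial theorem. The actual value is (2 + 4)^3 = 6^3 = 216, not 72.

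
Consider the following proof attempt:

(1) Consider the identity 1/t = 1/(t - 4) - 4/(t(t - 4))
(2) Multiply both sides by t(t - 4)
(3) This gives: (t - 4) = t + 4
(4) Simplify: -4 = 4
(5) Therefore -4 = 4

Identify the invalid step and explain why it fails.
Step 3: This gives: (t - 4) = t + 4

Step 3 makes a sign error when clearing denominators. Multiplying -4/(t(t - 4)) by t(t - 4) gives -4, not +4. The correct result is (t - 4) = t - 4, which is trivially true, not (t - 4) = t + 4. (Step 1 is a valid identity: 1/(t - 4) - 4/(t(t - 4)) = (t - 4)/(t(t - 4)) = 1/t.)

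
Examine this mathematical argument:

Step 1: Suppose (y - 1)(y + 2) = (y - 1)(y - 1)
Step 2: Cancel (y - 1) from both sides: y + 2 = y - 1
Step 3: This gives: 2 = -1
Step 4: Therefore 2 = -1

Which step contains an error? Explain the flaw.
Step 2: Cancel (y - 1) from both sides: y + 2 = y - 1

Step 2 cancels (y - 1) from both sides. This is only valid if (y - 1) ≠ 0, i.e., y ≠ 1. When y = 1, both sides equal zero regardless of the other factors. The correct approach requires considering y = 1 as a separate case.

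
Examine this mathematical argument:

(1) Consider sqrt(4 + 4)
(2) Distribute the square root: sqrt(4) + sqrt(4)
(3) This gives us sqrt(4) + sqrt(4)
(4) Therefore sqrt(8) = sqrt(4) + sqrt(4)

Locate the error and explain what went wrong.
Step 2: Distribute the square root: sqrt(4) + sqrt(4)

Step 2 incorrectly 'distributes' the square root over addition. The square root function does not distribute: sqrt(a + b) ≠ sqrt(a) + sqrt(b). In fact, sqrt(4 + 4) = sqrt(8) ≈ 2.8284, while sqrt(4) + sqrt(4) ≈ 4.0000.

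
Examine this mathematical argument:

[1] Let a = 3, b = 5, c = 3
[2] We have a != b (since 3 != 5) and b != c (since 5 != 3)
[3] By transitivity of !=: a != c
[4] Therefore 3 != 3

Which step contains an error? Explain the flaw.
Step 3: By transitivity of !=: a != c

Step 3 incorrectly applies transitivity to the '!=' relation. Transitivity states: if a R b and b R c, then a R c. However, '!=' is not transitive. Counterexample: 3 != 5 and 5 != 3, but 3 = 3 (both equal 3). Transitivity holds for relations like <, <=, =, but not for !=.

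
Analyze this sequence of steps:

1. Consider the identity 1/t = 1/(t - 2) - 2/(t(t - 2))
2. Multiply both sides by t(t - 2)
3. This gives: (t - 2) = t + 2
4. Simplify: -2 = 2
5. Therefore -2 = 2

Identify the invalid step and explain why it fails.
Step 3: This gives: (t - 2) = t + 2

Step 3 makes a sign error when clearing denominators. Multiplying -2/(t(t - 2)) by t(t - 2) gives -2, not +2. The correct result is (t - 2) = t - 2, which is trivially true, not (t - 2) = t + 2. (Step 1 is a valid identity: 1/(t - 2) - 2/(t(t - 2)) = (t - 2)/(t(t - 2)) = 1/t.)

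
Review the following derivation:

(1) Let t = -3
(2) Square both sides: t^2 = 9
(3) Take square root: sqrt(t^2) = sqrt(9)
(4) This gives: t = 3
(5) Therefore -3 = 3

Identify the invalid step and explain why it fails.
Step 4: This gives: t = 3

Step 4 incorrectly states that sqrt(t^2) = t. The correct identity is sqrt(t^2) = |t|. Since t = -3 < 0, we have sqrt(t^2) = |-3| = 3, not t = -3.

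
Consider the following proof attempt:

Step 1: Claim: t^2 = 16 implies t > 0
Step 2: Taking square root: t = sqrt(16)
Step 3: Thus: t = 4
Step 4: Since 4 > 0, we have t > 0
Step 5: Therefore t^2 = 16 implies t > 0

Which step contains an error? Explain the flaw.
Step 2: Taking square root: t = sqrt(16)

Step 2 takes the square root and assumes the positive root only. The equation t^2 = 16 actually has two solutions: t = 4 and t = -4. The proof silently assumes t > 0 without justification, then uses this assumption to conclude t > 0, which is circular. The counterexample t = -4 shows the claim is false.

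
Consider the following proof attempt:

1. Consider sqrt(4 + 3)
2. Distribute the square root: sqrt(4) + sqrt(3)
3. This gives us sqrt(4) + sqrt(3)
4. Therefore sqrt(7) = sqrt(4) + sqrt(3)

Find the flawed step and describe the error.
Step 2: Distribute the square root: sqrt(4) + sqrt(3)

Step 2 incorrectly 'distributes' the square root over addition. The square root function does not distribute: sqrt(a + b) ≠ sqrt(a) + sqrt(b). In fact, sqrt(4 + 3) = sqrt(7) ≈ 2.6458, while sqrt(4) + sqrt(3) ≈ 3.7321.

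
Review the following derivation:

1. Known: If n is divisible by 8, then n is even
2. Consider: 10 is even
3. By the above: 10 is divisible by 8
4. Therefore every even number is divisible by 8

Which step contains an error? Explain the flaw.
Step 3: By the above: 10 is divisible by 8

Step 3 commits the fallacy of affirming the consequent. The known fact 'divisible by 8 → even' does NOT imply 'even → divisible by 8'. That would be the converse, which is false. For example, 10 is even but 10 ÷ 8 = 1.25, which is not an integer.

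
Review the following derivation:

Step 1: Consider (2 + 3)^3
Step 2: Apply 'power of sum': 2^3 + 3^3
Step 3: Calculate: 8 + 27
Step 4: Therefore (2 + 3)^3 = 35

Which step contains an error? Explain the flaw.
Step 2: Apply 'power of sum': 2^3 + 3^3

Step 2 incorrectly applies a non-existent rule '(a+b)^n = a^n + b^n'. This is false in general. The correct expansion uses the binomial theorem. The actual value is (2 + 3)^3 = 5^3 = 125, not 35.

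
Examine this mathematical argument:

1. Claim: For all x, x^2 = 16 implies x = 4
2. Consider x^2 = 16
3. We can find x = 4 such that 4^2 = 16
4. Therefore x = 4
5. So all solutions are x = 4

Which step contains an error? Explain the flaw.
Step 4: Therefore x = 4

Step 4 incorrectly concludes that x = 4 is the only solution. The proof shows that x = 4 is A solution (existence), but does not show it is the ONLY solution (uniqueness). In fact, x = -4 is also a solution since (-4)^2 = 16. Finding one solution doesn't prove there are no others.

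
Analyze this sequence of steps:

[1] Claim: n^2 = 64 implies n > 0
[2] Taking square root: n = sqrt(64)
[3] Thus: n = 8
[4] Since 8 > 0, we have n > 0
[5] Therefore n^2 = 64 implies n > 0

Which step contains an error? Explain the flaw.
Step 2: Taking square root: n = sqrt(64)

Step 2 takes the square root and assumes the positive root only. The equation n^2 = 64 actually has two solutions: n = 8 and n = -8. The proof silently assumes n > 0 without justification, then uses this assumption to conclude n > 0, which is circular. The counterexample n = -8 shows the claim is false.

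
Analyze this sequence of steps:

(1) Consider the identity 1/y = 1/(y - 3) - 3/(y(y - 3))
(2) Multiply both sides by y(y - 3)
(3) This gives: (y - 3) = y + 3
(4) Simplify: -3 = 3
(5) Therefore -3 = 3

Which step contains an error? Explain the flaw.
Step 3: This gives: (y - 3) = y + 3

Step 3 makes a sign error when clearing denominators. Multiplying -3/(y(y - 3)) by y(y - 3) gives -3, not +3. The correct result is (y - 3) = y - 3, which is trivially true, not (y - 3) = y + 3. (Step 1 is a valid identity: 1/(y - 3) - 3/(y(y - 3)) = (y - 3)/(y(y - 3)) = 1/y.)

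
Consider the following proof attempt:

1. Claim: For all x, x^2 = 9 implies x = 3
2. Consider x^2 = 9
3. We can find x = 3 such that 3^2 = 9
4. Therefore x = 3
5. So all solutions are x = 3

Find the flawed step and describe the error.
Step 4: Therefore x = 3

Step 4 incorrectly concludes that x = 3 is the only solution. The proof shows that x = 3 is A solution (existence), but does not show it is the ONLY solution (uniqueness). In fact, x = -3 is also a solution since (-3)^2 = 9. Finding one solution doesn't prove there are no others.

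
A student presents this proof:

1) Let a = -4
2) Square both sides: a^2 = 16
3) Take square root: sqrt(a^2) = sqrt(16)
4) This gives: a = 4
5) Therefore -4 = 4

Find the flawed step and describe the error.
Step 4: This gives: a = 4

Step 4 incorrectly states that sqrt(a^2) = a. The correct identity is sqrt(a^2) = |a|. Since a = -4 < 0, we have sqrt(a^2) = |-4| = 4, not a = -4.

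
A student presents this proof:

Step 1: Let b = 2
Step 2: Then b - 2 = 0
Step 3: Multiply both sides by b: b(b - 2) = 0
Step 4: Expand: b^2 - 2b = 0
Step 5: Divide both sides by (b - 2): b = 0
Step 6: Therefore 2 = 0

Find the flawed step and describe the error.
Step 5: Divide both sides by (b - 2): b = 0

Step 5 divides both sides by (b - 2). However, since b = 2, we have (b - 2) = 0. Division by zero is undefined, making this step invalid.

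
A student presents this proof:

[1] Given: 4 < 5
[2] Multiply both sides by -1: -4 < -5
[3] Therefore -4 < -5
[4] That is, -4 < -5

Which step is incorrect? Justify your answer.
Step 2: Multiply both sides by -1: -4 < -5

Step 2 multiplies both sides by -1 but fails to reverse the inequality sign. When multiplying (or dividing) an inequality by a negative number, the direction must be reversed. Since 4 < 5, we should get -4 > -5, i.e., -4 > -5.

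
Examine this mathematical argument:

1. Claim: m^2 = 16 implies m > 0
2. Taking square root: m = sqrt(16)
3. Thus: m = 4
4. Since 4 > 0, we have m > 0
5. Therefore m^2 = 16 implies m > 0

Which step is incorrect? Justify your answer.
Step 2: Taking square root: m = sqrt(16)

Step 2 takes the square root and assumes the positive root only. The equation m^2 = 16 actually has two solutions: m = 4 and m = -4. The proof silently assumes m > 0 without justification, then uses this assumption to conclude m > 0, which is circular. The counterexample m = -4 shows the claim is false.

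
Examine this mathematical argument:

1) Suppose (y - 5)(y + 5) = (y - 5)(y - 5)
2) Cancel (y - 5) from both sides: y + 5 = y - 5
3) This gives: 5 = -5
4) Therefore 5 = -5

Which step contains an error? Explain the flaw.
Step 2: Cancel (y - 5) from both sides: y + 5 = y - 5

Step 2 cancels (y - 5) from both sides. This is only valid if (y - 5) ≠ 0, i.e., y ≠ 5. When y = 5, both sides equal zero regardless of the other factors. The correct approach requires considering y = 5 as a separate case.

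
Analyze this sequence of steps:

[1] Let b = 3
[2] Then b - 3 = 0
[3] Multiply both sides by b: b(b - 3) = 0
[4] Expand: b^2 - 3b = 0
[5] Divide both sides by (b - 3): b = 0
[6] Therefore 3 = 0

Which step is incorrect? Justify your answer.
Step 5: Divide both sides by (b - 3): b = 0

Step 5 divides both sides by (b - 3). However, since b = 3, we have (b - 3) = 0. Division by zero is undefined, making this step invalid.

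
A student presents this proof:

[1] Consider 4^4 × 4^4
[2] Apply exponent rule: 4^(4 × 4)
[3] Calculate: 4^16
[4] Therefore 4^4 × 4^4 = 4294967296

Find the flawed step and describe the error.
Step 2: Apply exponent rule: 4^(4 × 4)

Step 2 incorrectly states that a^b × a^c = a^(b×c). The correct rule is a^b × a^c = a^(b+c). The actual value is 4^4 × 4^4 = 4^8 = 65536, not 4^16 = 4294967296.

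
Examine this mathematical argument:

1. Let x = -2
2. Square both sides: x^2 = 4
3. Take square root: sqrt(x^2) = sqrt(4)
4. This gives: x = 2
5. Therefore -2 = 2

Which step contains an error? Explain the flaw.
Step 4: This gives: x = 2

Step 4 incorrectly states that sqrt(x^2) = x. The correct identity is sqrt(x^2) = |x|. Since x = -2 < 0, we have sqrt(x^2) = |-2| = 2, not x = -2.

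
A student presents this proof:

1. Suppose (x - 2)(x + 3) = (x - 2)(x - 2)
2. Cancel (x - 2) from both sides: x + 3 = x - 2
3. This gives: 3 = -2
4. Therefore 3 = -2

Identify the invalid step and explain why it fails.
Step 2: Cancel (x - 2) from both sides: x + 3 = x - 2

Step 2 cancels (x - 2) from both sides. This is only valid if (x - 2) ≠ 0, i.e., x ≠ 2. When x = 2, both sides equal zero regardless of the other factors. The correct approach requires considering x = 2 as a separate case.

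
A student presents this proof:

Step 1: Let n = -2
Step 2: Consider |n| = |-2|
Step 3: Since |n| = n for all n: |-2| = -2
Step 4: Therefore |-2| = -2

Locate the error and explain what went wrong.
Step 3: Since |n| = n for all n: |-2| = -2

Step 3 incorrectly states that |n| = n for all n. The correct definition is |n| = n when n >= 0, and |n| = -n when n < 0. Since -2 < 0, we have |-2| = -(-2) = 2, not -2.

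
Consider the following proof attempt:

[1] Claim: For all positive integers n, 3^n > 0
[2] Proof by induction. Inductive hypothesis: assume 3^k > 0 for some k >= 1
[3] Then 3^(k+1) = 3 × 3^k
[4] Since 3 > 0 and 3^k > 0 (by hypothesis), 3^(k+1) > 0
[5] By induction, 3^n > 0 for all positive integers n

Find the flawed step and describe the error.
Step 5: By induction, 3^n > 0 for all positive integers n

Step 5 concludes the proof by induction, but no base case was ever established. A valid induction proof requires: (1) a base case proving 3^1 > 0, and (2) an inductive step showing IF 3^k > 0 THEN 3^(k+1) > 0. Steps 2-4 correctly establish the inductive step, but without the base case the conclusion in step 5 does not follow.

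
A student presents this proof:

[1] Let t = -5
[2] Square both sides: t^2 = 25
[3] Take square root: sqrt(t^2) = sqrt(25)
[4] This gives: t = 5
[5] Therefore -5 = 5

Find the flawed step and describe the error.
Step 4: This gives: t = 5

Step 4 incorrectly states that sqrt(t^2) = t. The correct identity is sqrt(t^2) = |t|. Since t = -5 < 0, we have sqrt(t^2) = |-5| = 5, not t = -5.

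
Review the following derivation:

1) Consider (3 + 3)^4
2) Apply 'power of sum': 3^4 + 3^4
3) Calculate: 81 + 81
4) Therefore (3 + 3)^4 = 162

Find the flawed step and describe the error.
Step 2: Apply 'power of sum': 3^4 + 3^4

Step 2 incorrectly applies a non-existent rule '(a+b)^n = a^n + b^n'. This is false in general. The correct expansion uses the binomial theorem. The actual value is (3 + 3)^4 = 6^4 = 1296, not 162.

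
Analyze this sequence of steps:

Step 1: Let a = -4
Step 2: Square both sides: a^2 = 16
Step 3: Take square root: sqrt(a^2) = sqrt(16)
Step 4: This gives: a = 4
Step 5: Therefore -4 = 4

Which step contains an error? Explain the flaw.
Step 4: This gives: a = 4

Step 4 incorrectly states that sqrt(a^2) = a. The correct identity is sqrt(a^2) = |a|. Since a = -4 < 0, we have sqrt(a^2) = |-4| = 4, not a = -4.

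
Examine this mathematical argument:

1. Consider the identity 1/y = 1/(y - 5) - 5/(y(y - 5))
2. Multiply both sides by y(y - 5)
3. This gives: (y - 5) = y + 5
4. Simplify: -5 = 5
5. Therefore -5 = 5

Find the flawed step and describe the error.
Step 3: This gives: (y - 5) = y + 5

Step 3 makes a sign error when clearing denominators. Multiplying -5/(y(y - 5)) by y(y - 5) gives -5, not +5. The correct result is (y - 5) = y - 5, which is trivially true, not (y - 5) = y + 5. (Step 1 is a valid identity: 1/(y - 5) - 5/(y(y - 5)) = (y - 5)/(y(y - 5)) = 1/y.)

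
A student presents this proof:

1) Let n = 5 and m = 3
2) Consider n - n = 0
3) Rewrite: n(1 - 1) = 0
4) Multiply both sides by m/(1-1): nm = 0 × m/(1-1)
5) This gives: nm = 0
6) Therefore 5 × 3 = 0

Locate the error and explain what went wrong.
Step 4: Multiply both sides by m/(1-1): nm = 0 × m/(1-1)

Step 4 multiplies both sides by m/(1-1). However, 1-1 = 0, so this is multiplication by m/0, which is undefined. We cannot multiply by an undefined expression.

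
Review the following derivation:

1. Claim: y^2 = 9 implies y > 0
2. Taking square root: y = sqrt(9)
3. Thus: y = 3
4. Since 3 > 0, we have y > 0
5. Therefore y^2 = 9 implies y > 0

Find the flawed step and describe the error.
Step 2: Taking square root: y = sqrt(9)

Step 2 takes the square root and assumes the positive root only. The equation y^2 = 9 actually has two solutions: y = 3 and y = -3. The proof silently assumes y > 0 without justification, then uses this assumption to conclude y > 0, which is circular. The counterexample y = -3 shows the claim is false.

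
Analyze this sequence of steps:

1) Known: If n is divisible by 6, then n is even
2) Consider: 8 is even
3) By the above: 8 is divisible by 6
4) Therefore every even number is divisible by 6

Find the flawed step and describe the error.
Step 3: By the above: 8 is divisible by 6

Step 3 commits the fallacy of affirming the consequent. The known fact 'divisible by 6 → even' does NOT imply 'even → divisible by 6'. That would be the converse, which is false. For example, 8 is even but 8 ÷ 6 = 1.33, which is not an integer.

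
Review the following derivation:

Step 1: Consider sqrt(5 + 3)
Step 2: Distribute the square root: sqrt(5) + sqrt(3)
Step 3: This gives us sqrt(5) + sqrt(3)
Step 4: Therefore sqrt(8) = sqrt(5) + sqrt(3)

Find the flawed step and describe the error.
Step 2: Distribute the square root: sqrt(5) + sqrt(3)

Step 2 incorrectly 'distributes' the square root over addition. The square root function does not distribute: sqrt(a + b) ≠ sqrt(a) + sqrt(b). In fact, sqrt(5 + 3) = sqrt(8) ≈ 2.8284, while sqrt(5) + sqrt(3) ≈ 3.9681.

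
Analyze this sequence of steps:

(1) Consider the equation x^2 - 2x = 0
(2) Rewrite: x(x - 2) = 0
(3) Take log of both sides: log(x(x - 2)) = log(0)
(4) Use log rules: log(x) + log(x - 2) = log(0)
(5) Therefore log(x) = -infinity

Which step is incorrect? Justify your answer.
Step 3: Take log of both sides: log(x(x - 2)) = log(0)

Step 3 takes the logarithm of both sides, resulting in log(0) on the right side. The logarithm is only defined for positive numbers; log(0) is undefined (approaches negative infinity). This operation is invalid.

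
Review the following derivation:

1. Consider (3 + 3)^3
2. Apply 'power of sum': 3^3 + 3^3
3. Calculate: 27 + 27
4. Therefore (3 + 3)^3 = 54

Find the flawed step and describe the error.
Step 2: Apply 'power of sum': 3^3 + 3^3

Step 2 incorrectly applies a non-existent rule '(a+b)^n = a^n + b^n'. This is false in general. The correct expansion uses the binomial theorem. The actual value is (3 + 3)^3 = 6^3 = 216, not 54.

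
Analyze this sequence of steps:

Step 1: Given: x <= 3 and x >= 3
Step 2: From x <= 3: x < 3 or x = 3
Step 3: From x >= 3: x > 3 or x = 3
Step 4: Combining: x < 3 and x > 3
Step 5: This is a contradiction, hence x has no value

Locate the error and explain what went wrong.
Step 4: Combining: x < 3 and x > 3

Step 4 incorrectly combines the conditions. From x <= 3 and x >= 3, the intersection is x = 3. The error treats the 'or' cases as 'and' requirements. The correct conclusion is that x = 3 is the unique solution, not that no solution exists.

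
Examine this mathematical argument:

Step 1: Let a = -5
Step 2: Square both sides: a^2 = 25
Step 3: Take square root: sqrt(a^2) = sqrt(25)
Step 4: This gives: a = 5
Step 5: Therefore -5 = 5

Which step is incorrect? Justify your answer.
Step 4: This gives: a = 5

Step 4 incorrectly states that sqrt(a^2) = a. The correct identity is sqrt(a^2) = |a|. Since a = -5 < 0, we have sqrt(a^2) = |-5| = 5, not a = -5.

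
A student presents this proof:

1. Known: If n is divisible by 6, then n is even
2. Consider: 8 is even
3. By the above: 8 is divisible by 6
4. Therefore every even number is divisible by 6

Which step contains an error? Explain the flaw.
Step 3: By the above: 8 is divisible by 6

Step 3 commits the fallacy of affirming the consequent. The known fact 'divisible by 6 → even' does NOT imply 'even → divisible by 6'. That would be the converse, which is false. For example, 8 is even but 8 ÷ 6 = 1.33, which is not an integer.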